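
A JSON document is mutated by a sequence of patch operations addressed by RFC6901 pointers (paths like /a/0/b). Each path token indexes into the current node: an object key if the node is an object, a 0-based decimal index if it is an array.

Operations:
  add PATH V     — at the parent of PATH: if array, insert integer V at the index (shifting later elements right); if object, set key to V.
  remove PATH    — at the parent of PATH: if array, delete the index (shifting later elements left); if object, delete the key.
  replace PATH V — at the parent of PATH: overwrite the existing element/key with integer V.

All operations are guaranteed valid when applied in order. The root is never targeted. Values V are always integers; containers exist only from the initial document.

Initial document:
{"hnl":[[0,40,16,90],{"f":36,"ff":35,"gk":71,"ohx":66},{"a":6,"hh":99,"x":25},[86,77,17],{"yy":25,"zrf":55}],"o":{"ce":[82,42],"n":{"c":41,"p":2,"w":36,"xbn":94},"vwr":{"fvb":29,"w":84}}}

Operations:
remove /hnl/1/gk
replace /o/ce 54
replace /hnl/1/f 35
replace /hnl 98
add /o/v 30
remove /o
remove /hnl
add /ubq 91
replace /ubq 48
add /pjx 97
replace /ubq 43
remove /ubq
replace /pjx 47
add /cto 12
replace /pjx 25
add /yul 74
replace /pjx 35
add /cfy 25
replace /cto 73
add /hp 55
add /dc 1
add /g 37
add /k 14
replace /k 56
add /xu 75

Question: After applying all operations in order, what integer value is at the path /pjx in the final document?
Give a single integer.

Answer: 35

Derivation:
After op 1 (remove /hnl/1/gk): {"hnl":[[0,40,16,90],{"f":36,"ff":35,"ohx":66},{"a":6,"hh":99,"x":25},[86,77,17],{"yy":25,"zrf":55}],"o":{"ce":[82,42],"n":{"c":41,"p":2,"w":36,"xbn":94},"vwr":{"fvb":29,"w":84}}}
After op 2 (replace /o/ce 54): {"hnl":[[0,40,16,90],{"f":36,"ff":35,"ohx":66},{"a":6,"hh":99,"x":25},[86,77,17],{"yy":25,"zrf":55}],"o":{"ce":54,"n":{"c":41,"p":2,"w":36,"xbn":94},"vwr":{"fvb":29,"w":84}}}
After op 3 (replace /hnl/1/f 35): {"hnl":[[0,40,16,90],{"f":35,"ff":35,"ohx":66},{"a":6,"hh":99,"x":25},[86,77,17],{"yy":25,"zrf":55}],"o":{"ce":54,"n":{"c":41,"p":2,"w":36,"xbn":94},"vwr":{"fvb":29,"w":84}}}
After op 4 (replace /hnl 98): {"hnl":98,"o":{"ce":54,"n":{"c":41,"p":2,"w":36,"xbn":94},"vwr":{"fvb":29,"w":84}}}
After op 5 (add /o/v 30): {"hnl":98,"o":{"ce":54,"n":{"c":41,"p":2,"w":36,"xbn":94},"v":30,"vwr":{"fvb":29,"w":84}}}
After op 6 (remove /o): {"hnl":98}
After op 7 (remove /hnl): {}
After op 8 (add /ubq 91): {"ubq":91}
After op 9 (replace /ubq 48): {"ubq":48}
After op 10 (add /pjx 97): {"pjx":97,"ubq":48}
After op 11 (replace /ubq 43): {"pjx":97,"ubq":43}
After op 12 (remove /ubq): {"pjx":97}
After op 13 (replace /pjx 47): {"pjx":47}
After op 14 (add /cto 12): {"cto":12,"pjx":47}
After op 15 (replace /pjx 25): {"cto":12,"pjx":25}
After op 16 (add /yul 74): {"cto":12,"pjx":25,"yul":74}
After op 17 (replace /pjx 35): {"cto":12,"pjx":35,"yul":74}
After op 18 (add /cfy 25): {"cfy":25,"cto":12,"pjx":35,"yul":74}
After op 19 (replace /cto 73): {"cfy":25,"cto":73,"pjx":35,"yul":74}
After op 20 (add /hp 55): {"cfy":25,"cto":73,"hp":55,"pjx":35,"yul":74}
After op 21 (add /dc 1): {"cfy":25,"cto":73,"dc":1,"hp":55,"pjx":35,"yul":74}
After op 22 (add /g 37): {"cfy":25,"cto":73,"dc":1,"g":37,"hp":55,"pjx":35,"yul":74}
After op 23 (add /k 14): {"cfy":25,"cto":73,"dc":1,"g":37,"hp":55,"k":14,"pjx":35,"yul":74}
After op 24 (replace /k 56): {"cfy":25,"cto":73,"dc":1,"g":37,"hp":55,"k":56,"pjx":35,"yul":74}
After op 25 (add /xu 75): {"cfy":25,"cto":73,"dc":1,"g":37,"hp":55,"k":56,"pjx":35,"xu":75,"yul":74}
Value at /pjx: 35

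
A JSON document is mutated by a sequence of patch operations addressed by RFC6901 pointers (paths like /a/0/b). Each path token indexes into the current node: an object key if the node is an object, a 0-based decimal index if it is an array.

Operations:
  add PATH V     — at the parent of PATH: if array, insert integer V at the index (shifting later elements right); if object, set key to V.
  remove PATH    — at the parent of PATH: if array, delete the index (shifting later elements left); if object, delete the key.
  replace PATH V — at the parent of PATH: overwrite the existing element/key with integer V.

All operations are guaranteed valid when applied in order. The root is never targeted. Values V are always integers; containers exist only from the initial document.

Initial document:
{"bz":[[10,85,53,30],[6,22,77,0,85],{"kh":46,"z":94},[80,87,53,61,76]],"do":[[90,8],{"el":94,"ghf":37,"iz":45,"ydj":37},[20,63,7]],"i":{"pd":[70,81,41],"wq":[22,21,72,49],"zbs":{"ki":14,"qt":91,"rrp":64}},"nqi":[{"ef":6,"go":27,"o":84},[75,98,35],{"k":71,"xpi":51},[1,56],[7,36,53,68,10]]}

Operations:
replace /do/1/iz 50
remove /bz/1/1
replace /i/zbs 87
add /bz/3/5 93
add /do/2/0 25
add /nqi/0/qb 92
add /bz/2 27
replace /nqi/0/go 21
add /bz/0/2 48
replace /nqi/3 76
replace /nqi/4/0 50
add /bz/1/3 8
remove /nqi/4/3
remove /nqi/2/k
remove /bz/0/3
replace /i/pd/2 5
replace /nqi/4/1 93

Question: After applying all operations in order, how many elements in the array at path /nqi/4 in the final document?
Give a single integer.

Answer: 4

Derivation:
After op 1 (replace /do/1/iz 50): {"bz":[[10,85,53,30],[6,22,77,0,85],{"kh":46,"z":94},[80,87,53,61,76]],"do":[[90,8],{"el":94,"ghf":37,"iz":50,"ydj":37},[20,63,7]],"i":{"pd":[70,81,41],"wq":[22,21,72,49],"zbs":{"ki":14,"qt":91,"rrp":64}},"nqi":[{"ef":6,"go":27,"o":84},[75,98,35],{"k":71,"xpi":51},[1,56],[7,36,53,68,10]]}
After op 2 (remove /bz/1/1): {"bz":[[10,85,53,30],[6,77,0,85],{"kh":46,"z":94},[80,87,53,61,76]],"do":[[90,8],{"el":94,"ghf":37,"iz":50,"ydj":37},[20,63,7]],"i":{"pd":[70,81,41],"wq":[22,21,72,49],"zbs":{"ki":14,"qt":91,"rrp":64}},"nqi":[{"ef":6,"go":27,"o":84},[75,98,35],{"k":71,"xpi":51},[1,56],[7,36,53,68,10]]}
After op 3 (replace /i/zbs 87): {"bz":[[10,85,53,30],[6,77,0,85],{"kh":46,"z":94},[80,87,53,61,76]],"do":[[90,8],{"el":94,"ghf":37,"iz":50,"ydj":37},[20,63,7]],"i":{"pd":[70,81,41],"wq":[22,21,72,49],"zbs":87},"nqi":[{"ef":6,"go":27,"o":84},[75,98,35],{"k":71,"xpi":51},[1,56],[7,36,53,68,10]]}
After op 4 (add /bz/3/5 93): {"bz":[[10,85,53,30],[6,77,0,85],{"kh":46,"z":94},[80,87,53,61,76,93]],"do":[[90,8],{"el":94,"ghf":37,"iz":50,"ydj":37},[20,63,7]],"i":{"pd":[70,81,41],"wq":[22,21,72,49],"zbs":87},"nqi":[{"ef":6,"go":27,"o":84},[75,98,35],{"k":71,"xpi":51},[1,56],[7,36,53,68,10]]}
After op 5 (add /do/2/0 25): {"bz":[[10,85,53,30],[6,77,0,85],{"kh":46,"z":94},[80,87,53,61,76,93]],"do":[[90,8],{"el":94,"ghf":37,"iz":50,"ydj":37},[25,20,63,7]],"i":{"pd":[70,81,41],"wq":[22,21,72,49],"zbs":87},"nqi":[{"ef":6,"go":27,"o":84},[75,98,35],{"k":71,"xpi":51},[1,56],[7,36,53,68,10]]}
After op 6 (add /nqi/0/qb 92): {"bz":[[10,85,53,30],[6,77,0,85],{"kh":46,"z":94},[80,87,53,61,76,93]],"do":[[90,8],{"el":94,"ghf":37,"iz":50,"ydj":37},[25,20,63,7]],"i":{"pd":[70,81,41],"wq":[22,21,72,49],"zbs":87},"nqi":[{"ef":6,"go":27,"o":84,"qb":92},[75,98,35],{"k":71,"xpi":51},[1,56],[7,36,53,68,10]]}
After op 7 (add /bz/2 27): {"bz":[[10,85,53,30],[6,77,0,85],27,{"kh":46,"z":94},[80,87,53,61,76,93]],"do":[[90,8],{"el":94,"ghf":37,"iz":50,"ydj":37},[25,20,63,7]],"i":{"pd":[70,81,41],"wq":[22,21,72,49],"zbs":87},"nqi":[{"ef":6,"go":27,"o":84,"qb":92},[75,98,35],{"k":71,"xpi":51},[1,56],[7,36,53,68,10]]}
After op 8 (replace /nqi/0/go 21): {"bz":[[10,85,53,30],[6,77,0,85],27,{"kh":46,"z":94},[80,87,53,61,76,93]],"do":[[90,8],{"el":94,"ghf":37,"iz":50,"ydj":37},[25,20,63,7]],"i":{"pd":[70,81,41],"wq":[22,21,72,49],"zbs":87},"nqi":[{"ef":6,"go":21,"o":84,"qb":92},[75,98,35],{"k":71,"xpi":51},[1,56],[7,36,53,68,10]]}
After op 9 (add /bz/0/2 48): {"bz":[[10,85,48,53,30],[6,77,0,85],27,{"kh":46,"z":94},[80,87,53,61,76,93]],"do":[[90,8],{"el":94,"ghf":37,"iz":50,"ydj":37},[25,20,63,7]],"i":{"pd":[70,81,41],"wq":[22,21,72,49],"zbs":87},"nqi":[{"ef":6,"go":21,"o":84,"qb":92},[75,98,35],{"k":71,"xpi":51},[1,56],[7,36,53,68,10]]}
After op 10 (replace /nqi/3 76): {"bz":[[10,85,48,53,30],[6,77,0,85],27,{"kh":46,"z":94},[80,87,53,61,76,93]],"do":[[90,8],{"el":94,"ghf":37,"iz":50,"ydj":37},[25,20,63,7]],"i":{"pd":[70,81,41],"wq":[22,21,72,49],"zbs":87},"nqi":[{"ef":6,"go":21,"o":84,"qb":92},[75,98,35],{"k":71,"xpi":51},76,[7,36,53,68,10]]}
After op 11 (replace /nqi/4/0 50): {"bz":[[10,85,48,53,30],[6,77,0,85],27,{"kh":46,"z":94},[80,87,53,61,76,93]],"do":[[90,8],{"el":94,"ghf":37,"iz":50,"ydj":37},[25,20,63,7]],"i":{"pd":[70,81,41],"wq":[22,21,72,49],"zbs":87},"nqi":[{"ef":6,"go":21,"o":84,"qb":92},[75,98,35],{"k":71,"xpi":51},76,[50,36,53,68,10]]}
After op 12 (add /bz/1/3 8): {"bz":[[10,85,48,53,30],[6,77,0,8,85],27,{"kh":46,"z":94},[80,87,53,61,76,93]],"do":[[90,8],{"el":94,"ghf":37,"iz":50,"ydj":37},[25,20,63,7]],"i":{"pd":[70,81,41],"wq":[22,21,72,49],"zbs":87},"nqi":[{"ef":6,"go":21,"o":84,"qb":92},[75,98,35],{"k":71,"xpi":51},76,[50,36,53,68,10]]}
After op 13 (remove /nqi/4/3): {"bz":[[10,85,48,53,30],[6,77,0,8,85],27,{"kh":46,"z":94},[80,87,53,61,76,93]],"do":[[90,8],{"el":94,"ghf":37,"iz":50,"ydj":37},[25,20,63,7]],"i":{"pd":[70,81,41],"wq":[22,21,72,49],"zbs":87},"nqi":[{"ef":6,"go":21,"o":84,"qb":92},[75,98,35],{"k":71,"xpi":51},76,[50,36,53,10]]}
After op 14 (remove /nqi/2/k): {"bz":[[10,85,48,53,30],[6,77,0,8,85],27,{"kh":46,"z":94},[80,87,53,61,76,93]],"do":[[90,8],{"el":94,"ghf":37,"iz":50,"ydj":37},[25,20,63,7]],"i":{"pd":[70,81,41],"wq":[22,21,72,49],"zbs":87},"nqi":[{"ef":6,"go":21,"o":84,"qb":92},[75,98,35],{"xpi":51},76,[50,36,53,10]]}
After op 15 (remove /bz/0/3): {"bz":[[10,85,48,30],[6,77,0,8,85],27,{"kh":46,"z":94},[80,87,53,61,76,93]],"do":[[90,8],{"el":94,"ghf":37,"iz":50,"ydj":37},[25,20,63,7]],"i":{"pd":[70,81,41],"wq":[22,21,72,49],"zbs":87},"nqi":[{"ef":6,"go":21,"o":84,"qb":92},[75,98,35],{"xpi":51},76,[50,36,53,10]]}
After op 16 (replace /i/pd/2 5): {"bz":[[10,85,48,30],[6,77,0,8,85],27,{"kh":46,"z":94},[80,87,53,61,76,93]],"do":[[90,8],{"el":94,"ghf":37,"iz":50,"ydj":37},[25,20,63,7]],"i":{"pd":[70,81,5],"wq":[22,21,72,49],"zbs":87},"nqi":[{"ef":6,"go":21,"o":84,"qb":92},[75,98,35],{"xpi":51},76,[50,36,53,10]]}
After op 17 (replace /nqi/4/1 93): {"bz":[[10,85,48,30],[6,77,0,8,85],27,{"kh":46,"z":94},[80,87,53,61,76,93]],"do":[[90,8],{"el":94,"ghf":37,"iz":50,"ydj":37},[25,20,63,7]],"i":{"pd":[70,81,5],"wq":[22,21,72,49],"zbs":87},"nqi":[{"ef":6,"go":21,"o":84,"qb":92},[75,98,35],{"xpi":51},76,[50,93,53,10]]}
Size at path /nqi/4: 4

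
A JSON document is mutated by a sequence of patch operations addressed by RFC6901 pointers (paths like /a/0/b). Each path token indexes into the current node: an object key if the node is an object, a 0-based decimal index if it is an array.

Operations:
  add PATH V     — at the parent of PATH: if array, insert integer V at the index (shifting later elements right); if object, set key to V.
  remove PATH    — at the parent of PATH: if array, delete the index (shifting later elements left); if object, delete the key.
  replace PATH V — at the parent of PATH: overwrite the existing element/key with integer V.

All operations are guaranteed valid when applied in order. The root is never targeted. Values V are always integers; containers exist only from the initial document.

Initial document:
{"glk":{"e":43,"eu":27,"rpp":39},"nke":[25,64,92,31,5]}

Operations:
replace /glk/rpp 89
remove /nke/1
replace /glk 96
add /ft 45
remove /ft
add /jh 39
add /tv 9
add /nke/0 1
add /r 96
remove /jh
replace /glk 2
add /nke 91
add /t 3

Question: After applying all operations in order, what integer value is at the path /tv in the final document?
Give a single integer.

After op 1 (replace /glk/rpp 89): {"glk":{"e":43,"eu":27,"rpp":89},"nke":[25,64,92,31,5]}
After op 2 (remove /nke/1): {"glk":{"e":43,"eu":27,"rpp":89},"nke":[25,92,31,5]}
After op 3 (replace /glk 96): {"glk":96,"nke":[25,92,31,5]}
After op 4 (add /ft 45): {"ft":45,"glk":96,"nke":[25,92,31,5]}
After op 5 (remove /ft): {"glk":96,"nke":[25,92,31,5]}
After op 6 (add /jh 39): {"glk":96,"jh":39,"nke":[25,92,31,5]}
After op 7 (add /tv 9): {"glk":96,"jh":39,"nke":[25,92,31,5],"tv":9}
After op 8 (add /nke/0 1): {"glk":96,"jh":39,"nke":[1,25,92,31,5],"tv":9}
After op 9 (add /r 96): {"glk":96,"jh":39,"nke":[1,25,92,31,5],"r":96,"tv":9}
After op 10 (remove /jh): {"glk":96,"nke":[1,25,92,31,5],"r":96,"tv":9}
After op 11 (replace /glk 2): {"glk":2,"nke":[1,25,92,31,5],"r":96,"tv":9}
After op 12 (add /nke 91): {"glk":2,"nke":91,"r":96,"tv":9}
After op 13 (add /t 3): {"glk":2,"nke":91,"r":96,"t":3,"tv":9}
Value at /tv: 9

Answer: 9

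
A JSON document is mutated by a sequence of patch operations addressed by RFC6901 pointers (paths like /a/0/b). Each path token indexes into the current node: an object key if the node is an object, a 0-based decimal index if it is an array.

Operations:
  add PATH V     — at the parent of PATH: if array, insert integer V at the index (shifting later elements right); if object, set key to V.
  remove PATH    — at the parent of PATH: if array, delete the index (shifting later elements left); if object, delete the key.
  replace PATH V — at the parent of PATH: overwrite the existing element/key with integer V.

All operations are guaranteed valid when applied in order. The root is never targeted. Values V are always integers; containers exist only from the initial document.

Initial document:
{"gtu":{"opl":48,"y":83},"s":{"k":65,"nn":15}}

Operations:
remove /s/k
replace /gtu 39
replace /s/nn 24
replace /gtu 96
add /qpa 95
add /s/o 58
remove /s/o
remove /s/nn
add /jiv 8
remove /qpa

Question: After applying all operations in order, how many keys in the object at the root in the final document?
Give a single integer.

Answer: 3

Derivation:
After op 1 (remove /s/k): {"gtu":{"opl":48,"y":83},"s":{"nn":15}}
After op 2 (replace /gtu 39): {"gtu":39,"s":{"nn":15}}
After op 3 (replace /s/nn 24): {"gtu":39,"s":{"nn":24}}
After op 4 (replace /gtu 96): {"gtu":96,"s":{"nn":24}}
After op 5 (add /qpa 95): {"gtu":96,"qpa":95,"s":{"nn":24}}
After op 6 (add /s/o 58): {"gtu":96,"qpa":95,"s":{"nn":24,"o":58}}
After op 7 (remove /s/o): {"gtu":96,"qpa":95,"s":{"nn":24}}
After op 8 (remove /s/nn): {"gtu":96,"qpa":95,"s":{}}
After op 9 (add /jiv 8): {"gtu":96,"jiv":8,"qpa":95,"s":{}}
After op 10 (remove /qpa): {"gtu":96,"jiv":8,"s":{}}
Size at the root: 3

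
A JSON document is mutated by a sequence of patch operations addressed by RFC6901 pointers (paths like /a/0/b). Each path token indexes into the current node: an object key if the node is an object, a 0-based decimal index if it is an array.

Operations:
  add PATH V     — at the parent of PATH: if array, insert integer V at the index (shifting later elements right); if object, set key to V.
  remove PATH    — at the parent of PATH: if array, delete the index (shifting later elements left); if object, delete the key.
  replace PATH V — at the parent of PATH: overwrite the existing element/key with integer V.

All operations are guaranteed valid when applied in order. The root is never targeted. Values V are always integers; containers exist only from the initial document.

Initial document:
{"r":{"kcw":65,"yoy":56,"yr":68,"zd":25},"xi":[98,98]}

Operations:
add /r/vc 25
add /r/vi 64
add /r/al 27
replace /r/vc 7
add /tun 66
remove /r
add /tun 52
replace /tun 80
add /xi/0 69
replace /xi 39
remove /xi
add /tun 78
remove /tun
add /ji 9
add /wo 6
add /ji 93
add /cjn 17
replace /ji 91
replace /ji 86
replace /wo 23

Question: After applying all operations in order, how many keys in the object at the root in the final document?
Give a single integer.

Answer: 3

Derivation:
After op 1 (add /r/vc 25): {"r":{"kcw":65,"vc":25,"yoy":56,"yr":68,"zd":25},"xi":[98,98]}
After op 2 (add /r/vi 64): {"r":{"kcw":65,"vc":25,"vi":64,"yoy":56,"yr":68,"zd":25},"xi":[98,98]}
After op 3 (add /r/al 27): {"r":{"al":27,"kcw":65,"vc":25,"vi":64,"yoy":56,"yr":68,"zd":25},"xi":[98,98]}
After op 4 (replace /r/vc 7): {"r":{"al":27,"kcw":65,"vc":7,"vi":64,"yoy":56,"yr":68,"zd":25},"xi":[98,98]}
After op 5 (add /tun 66): {"r":{"al":27,"kcw":65,"vc":7,"vi":64,"yoy":56,"yr":68,"zd":25},"tun":66,"xi":[98,98]}
After op 6 (remove /r): {"tun":66,"xi":[98,98]}
After op 7 (add /tun 52): {"tun":52,"xi":[98,98]}
After op 8 (replace /tun 80): {"tun":80,"xi":[98,98]}
After op 9 (add /xi/0 69): {"tun":80,"xi":[69,98,98]}
After op 10 (replace /xi 39): {"tun":80,"xi":39}
After op 11 (remove /xi): {"tun":80}
After op 12 (add /tun 78): {"tun":78}
After op 13 (remove /tun): {}
After op 14 (add /ji 9): {"ji":9}
After op 15 (add /wo 6): {"ji":9,"wo":6}
After op 16 (add /ji 93): {"ji":93,"wo":6}
After op 17 (add /cjn 17): {"cjn":17,"ji":93,"wo":6}
After op 18 (replace /ji 91): {"cjn":17,"ji":91,"wo":6}
After op 19 (replace /ji 86): {"cjn":17,"ji":86,"wo":6}
After op 20 (replace /wo 23): {"cjn":17,"ji":86,"wo":23}
Size at the root: 3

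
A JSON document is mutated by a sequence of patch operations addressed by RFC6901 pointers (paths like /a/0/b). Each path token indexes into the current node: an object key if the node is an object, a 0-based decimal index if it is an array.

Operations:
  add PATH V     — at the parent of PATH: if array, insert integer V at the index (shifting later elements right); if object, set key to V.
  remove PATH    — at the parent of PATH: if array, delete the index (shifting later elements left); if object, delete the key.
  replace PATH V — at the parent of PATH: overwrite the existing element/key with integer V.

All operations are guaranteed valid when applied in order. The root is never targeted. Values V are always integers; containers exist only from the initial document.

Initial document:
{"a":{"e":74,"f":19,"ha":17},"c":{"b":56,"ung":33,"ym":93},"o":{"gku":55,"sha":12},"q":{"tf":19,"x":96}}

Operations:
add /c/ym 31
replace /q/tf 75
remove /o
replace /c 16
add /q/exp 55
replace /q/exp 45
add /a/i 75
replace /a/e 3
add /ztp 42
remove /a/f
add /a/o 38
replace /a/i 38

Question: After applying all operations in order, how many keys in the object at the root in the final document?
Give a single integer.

Answer: 4

Derivation:
After op 1 (add /c/ym 31): {"a":{"e":74,"f":19,"ha":17},"c":{"b":56,"ung":33,"ym":31},"o":{"gku":55,"sha":12},"q":{"tf":19,"x":96}}
After op 2 (replace /q/tf 75): {"a":{"e":74,"f":19,"ha":17},"c":{"b":56,"ung":33,"ym":31},"o":{"gku":55,"sha":12},"q":{"tf":75,"x":96}}
After op 3 (remove /o): {"a":{"e":74,"f":19,"ha":17},"c":{"b":56,"ung":33,"ym":31},"q":{"tf":75,"x":96}}
After op 4 (replace /c 16): {"a":{"e":74,"f":19,"ha":17},"c":16,"q":{"tf":75,"x":96}}
After op 5 (add /q/exp 55): {"a":{"e":74,"f":19,"ha":17},"c":16,"q":{"exp":55,"tf":75,"x":96}}
After op 6 (replace /q/exp 45): {"a":{"e":74,"f":19,"ha":17},"c":16,"q":{"exp":45,"tf":75,"x":96}}
After op 7 (add /a/i 75): {"a":{"e":74,"f":19,"ha":17,"i":75},"c":16,"q":{"exp":45,"tf":75,"x":96}}
After op 8 (replace /a/e 3): {"a":{"e":3,"f":19,"ha":17,"i":75},"c":16,"q":{"exp":45,"tf":75,"x":96}}
After op 9 (add /ztp 42): {"a":{"e":3,"f":19,"ha":17,"i":75},"c":16,"q":{"exp":45,"tf":75,"x":96},"ztp":42}
After op 10 (remove /a/f): {"a":{"e":3,"ha":17,"i":75},"c":16,"q":{"exp":45,"tf":75,"x":96},"ztp":42}
After op 11 (add /a/o 38): {"a":{"e":3,"ha":17,"i":75,"o":38},"c":16,"q":{"exp":45,"tf":75,"x":96},"ztp":42}
After op 12 (replace /a/i 38): {"a":{"e":3,"ha":17,"i":38,"o":38},"c":16,"q":{"exp":45,"tf":75,"x":96},"ztp":42}
Size at the root: 4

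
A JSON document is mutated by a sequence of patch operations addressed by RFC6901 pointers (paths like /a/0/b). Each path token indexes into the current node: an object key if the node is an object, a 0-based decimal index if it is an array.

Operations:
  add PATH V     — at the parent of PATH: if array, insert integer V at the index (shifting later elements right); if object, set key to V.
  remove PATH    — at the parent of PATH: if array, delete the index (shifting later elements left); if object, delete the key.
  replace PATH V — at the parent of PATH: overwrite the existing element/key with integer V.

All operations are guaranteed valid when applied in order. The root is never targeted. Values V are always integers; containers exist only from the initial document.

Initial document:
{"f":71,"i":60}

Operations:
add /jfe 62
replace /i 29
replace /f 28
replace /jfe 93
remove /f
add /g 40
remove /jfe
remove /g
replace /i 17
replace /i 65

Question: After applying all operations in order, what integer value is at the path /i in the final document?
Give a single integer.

Answer: 65

Derivation:
After op 1 (add /jfe 62): {"f":71,"i":60,"jfe":62}
After op 2 (replace /i 29): {"f":71,"i":29,"jfe":62}
After op 3 (replace /f 28): {"f":28,"i":29,"jfe":62}
After op 4 (replace /jfe 93): {"f":28,"i":29,"jfe":93}
After op 5 (remove /f): {"i":29,"jfe":93}
After op 6 (add /g 40): {"g":40,"i":29,"jfe":93}
After op 7 (remove /jfe): {"g":40,"i":29}
After op 8 (remove /g): {"i":29}
After op 9 (replace /i 17): {"i":17}
After op 10 (replace /i 65): {"i":65}
Value at /i: 65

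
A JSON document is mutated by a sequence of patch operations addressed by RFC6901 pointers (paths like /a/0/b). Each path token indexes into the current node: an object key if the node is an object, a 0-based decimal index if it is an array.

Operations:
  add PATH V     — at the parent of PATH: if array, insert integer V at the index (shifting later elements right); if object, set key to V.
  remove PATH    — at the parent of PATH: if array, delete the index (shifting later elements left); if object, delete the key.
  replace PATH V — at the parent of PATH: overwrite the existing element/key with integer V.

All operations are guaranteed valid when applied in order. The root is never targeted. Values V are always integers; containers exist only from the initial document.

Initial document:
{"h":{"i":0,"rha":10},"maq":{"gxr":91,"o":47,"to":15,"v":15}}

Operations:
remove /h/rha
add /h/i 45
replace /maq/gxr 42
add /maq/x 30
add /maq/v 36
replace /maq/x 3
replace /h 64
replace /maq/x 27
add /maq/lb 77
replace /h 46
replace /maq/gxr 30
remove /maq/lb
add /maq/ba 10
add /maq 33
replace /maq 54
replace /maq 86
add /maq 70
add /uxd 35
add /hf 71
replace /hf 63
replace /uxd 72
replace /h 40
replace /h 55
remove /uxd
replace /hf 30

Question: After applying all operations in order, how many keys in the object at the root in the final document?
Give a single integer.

After op 1 (remove /h/rha): {"h":{"i":0},"maq":{"gxr":91,"o":47,"to":15,"v":15}}
After op 2 (add /h/i 45): {"h":{"i":45},"maq":{"gxr":91,"o":47,"to":15,"v":15}}
After op 3 (replace /maq/gxr 42): {"h":{"i":45},"maq":{"gxr":42,"o":47,"to":15,"v":15}}
After op 4 (add /maq/x 30): {"h":{"i":45},"maq":{"gxr":42,"o":47,"to":15,"v":15,"x":30}}
After op 5 (add /maq/v 36): {"h":{"i":45},"maq":{"gxr":42,"o":47,"to":15,"v":36,"x":30}}
After op 6 (replace /maq/x 3): {"h":{"i":45},"maq":{"gxr":42,"o":47,"to":15,"v":36,"x":3}}
After op 7 (replace /h 64): {"h":64,"maq":{"gxr":42,"o":47,"to":15,"v":36,"x":3}}
After op 8 (replace /maq/x 27): {"h":64,"maq":{"gxr":42,"o":47,"to":15,"v":36,"x":27}}
After op 9 (add /maq/lb 77): {"h":64,"maq":{"gxr":42,"lb":77,"o":47,"to":15,"v":36,"x":27}}
After op 10 (replace /h 46): {"h":46,"maq":{"gxr":42,"lb":77,"o":47,"to":15,"v":36,"x":27}}
After op 11 (replace /maq/gxr 30): {"h":46,"maq":{"gxr":30,"lb":77,"o":47,"to":15,"v":36,"x":27}}
After op 12 (remove /maq/lb): {"h":46,"maq":{"gxr":30,"o":47,"to":15,"v":36,"x":27}}
After op 13 (add /maq/ba 10): {"h":46,"maq":{"ba":10,"gxr":30,"o":47,"to":15,"v":36,"x":27}}
After op 14 (add /maq 33): {"h":46,"maq":33}
After op 15 (replace /maq 54): {"h":46,"maq":54}
After op 16 (replace /maq 86): {"h":46,"maq":86}
After op 17 (add /maq 70): {"h":46,"maq":70}
After op 18 (add /uxd 35): {"h":46,"maq":70,"uxd":35}
After op 19 (add /hf 71): {"h":46,"hf":71,"maq":70,"uxd":35}
After op 20 (replace /hf 63): {"h":46,"hf":63,"maq":70,"uxd":35}
After op 21 (replace /uxd 72): {"h":46,"hf":63,"maq":70,"uxd":72}
After op 22 (replace /h 40): {"h":40,"hf":63,"maq":70,"uxd":72}
After op 23 (replace /h 55): {"h":55,"hf":63,"maq":70,"uxd":72}
After op 24 (remove /uxd): {"h":55,"hf":63,"maq":70}
After op 25 (replace /hf 30): {"h":55,"hf":30,"maq":70}
Size at the root: 3

Answer: 3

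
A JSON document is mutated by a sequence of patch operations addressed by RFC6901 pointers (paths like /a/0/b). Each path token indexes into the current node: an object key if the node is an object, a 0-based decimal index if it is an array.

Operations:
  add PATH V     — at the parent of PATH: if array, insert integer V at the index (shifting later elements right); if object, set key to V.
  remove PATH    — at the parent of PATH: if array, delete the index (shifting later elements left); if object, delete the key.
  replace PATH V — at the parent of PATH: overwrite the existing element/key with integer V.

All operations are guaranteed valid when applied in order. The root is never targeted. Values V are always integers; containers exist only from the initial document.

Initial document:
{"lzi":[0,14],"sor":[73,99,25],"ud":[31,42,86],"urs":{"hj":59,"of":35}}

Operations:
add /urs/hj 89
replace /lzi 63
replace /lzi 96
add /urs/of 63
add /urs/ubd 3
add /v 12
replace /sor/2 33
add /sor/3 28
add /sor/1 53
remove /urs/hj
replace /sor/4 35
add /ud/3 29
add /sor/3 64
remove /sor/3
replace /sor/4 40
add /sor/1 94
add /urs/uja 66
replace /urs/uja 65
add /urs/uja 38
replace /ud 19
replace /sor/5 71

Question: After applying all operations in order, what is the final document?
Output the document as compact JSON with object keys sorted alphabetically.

Answer: {"lzi":96,"sor":[73,94,53,99,33,71],"ud":19,"urs":{"of":63,"ubd":3,"uja":38},"v":12}

Derivation:
After op 1 (add /urs/hj 89): {"lzi":[0,14],"sor":[73,99,25],"ud":[31,42,86],"urs":{"hj":89,"of":35}}
After op 2 (replace /lzi 63): {"lzi":63,"sor":[73,99,25],"ud":[31,42,86],"urs":{"hj":89,"of":35}}
After op 3 (replace /lzi 96): {"lzi":96,"sor":[73,99,25],"ud":[31,42,86],"urs":{"hj":89,"of":35}}
After op 4 (add /urs/of 63): {"lzi":96,"sor":[73,99,25],"ud":[31,42,86],"urs":{"hj":89,"of":63}}
After op 5 (add /urs/ubd 3): {"lzi":96,"sor":[73,99,25],"ud":[31,42,86],"urs":{"hj":89,"of":63,"ubd":3}}
After op 6 (add /v 12): {"lzi":96,"sor":[73,99,25],"ud":[31,42,86],"urs":{"hj":89,"of":63,"ubd":3},"v":12}
After op 7 (replace /sor/2 33): {"lzi":96,"sor":[73,99,33],"ud":[31,42,86],"urs":{"hj":89,"of":63,"ubd":3},"v":12}
After op 8 (add /sor/3 28): {"lzi":96,"sor":[73,99,33,28],"ud":[31,42,86],"urs":{"hj":89,"of":63,"ubd":3},"v":12}
After op 9 (add /sor/1 53): {"lzi":96,"sor":[73,53,99,33,28],"ud":[31,42,86],"urs":{"hj":89,"of":63,"ubd":3},"v":12}
After op 10 (remove /urs/hj): {"lzi":96,"sor":[73,53,99,33,28],"ud":[31,42,86],"urs":{"of":63,"ubd":3},"v":12}
After op 11 (replace /sor/4 35): {"lzi":96,"sor":[73,53,99,33,35],"ud":[31,42,86],"urs":{"of":63,"ubd":3},"v":12}
After op 12 (add /ud/3 29): {"lzi":96,"sor":[73,53,99,33,35],"ud":[31,42,86,29],"urs":{"of":63,"ubd":3},"v":12}
After op 13 (add /sor/3 64): {"lzi":96,"sor":[73,53,99,64,33,35],"ud":[31,42,86,29],"urs":{"of":63,"ubd":3},"v":12}
After op 14 (remove /sor/3): {"lzi":96,"sor":[73,53,99,33,35],"ud":[31,42,86,29],"urs":{"of":63,"ubd":3},"v":12}
After op 15 (replace /sor/4 40): {"lzi":96,"sor":[73,53,99,33,40],"ud":[31,42,86,29],"urs":{"of":63,"ubd":3},"v":12}
After op 16 (add /sor/1 94): {"lzi":96,"sor":[73,94,53,99,33,40],"ud":[31,42,86,29],"urs":{"of":63,"ubd":3},"v":12}
After op 17 (add /urs/uja 66): {"lzi":96,"sor":[73,94,53,99,33,40],"ud":[31,42,86,29],"urs":{"of":63,"ubd":3,"uja":66},"v":12}
After op 18 (replace /urs/uja 65): {"lzi":96,"sor":[73,94,53,99,33,40],"ud":[31,42,86,29],"urs":{"of":63,"ubd":3,"uja":65},"v":12}
After op 19 (add /urs/uja 38): {"lzi":96,"sor":[73,94,53,99,33,40],"ud":[31,42,86,29],"urs":{"of":63,"ubd":3,"uja":38},"v":12}
After op 20 (replace /ud 19): {"lzi":96,"sor":[73,94,53,99,33,40],"ud":19,"urs":{"of":63,"ubd":3,"uja":38},"v":12}
After op 21 (replace /sor/5 71): {"lzi":96,"sor":[73,94,53,99,33,71],"ud":19,"urs":{"of":63,"ubd":3,"uja":38},"v":12}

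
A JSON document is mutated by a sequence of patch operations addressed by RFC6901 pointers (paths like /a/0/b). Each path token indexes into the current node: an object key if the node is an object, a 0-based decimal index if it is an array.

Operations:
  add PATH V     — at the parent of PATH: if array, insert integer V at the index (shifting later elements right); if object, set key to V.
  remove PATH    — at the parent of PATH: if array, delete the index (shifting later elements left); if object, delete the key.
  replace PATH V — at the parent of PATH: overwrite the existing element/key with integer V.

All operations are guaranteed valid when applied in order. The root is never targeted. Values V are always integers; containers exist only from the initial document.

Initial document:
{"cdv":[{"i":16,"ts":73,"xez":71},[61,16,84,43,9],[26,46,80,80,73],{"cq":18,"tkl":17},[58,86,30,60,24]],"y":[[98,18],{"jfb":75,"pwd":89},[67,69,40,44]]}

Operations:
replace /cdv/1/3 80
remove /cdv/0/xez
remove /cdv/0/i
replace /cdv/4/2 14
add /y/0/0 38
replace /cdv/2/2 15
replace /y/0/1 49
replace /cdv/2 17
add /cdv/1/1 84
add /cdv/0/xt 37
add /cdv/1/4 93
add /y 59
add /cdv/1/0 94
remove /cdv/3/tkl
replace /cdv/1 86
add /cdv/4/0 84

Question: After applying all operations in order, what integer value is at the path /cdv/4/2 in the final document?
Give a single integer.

After op 1 (replace /cdv/1/3 80): {"cdv":[{"i":16,"ts":73,"xez":71},[61,16,84,80,9],[26,46,80,80,73],{"cq":18,"tkl":17},[58,86,30,60,24]],"y":[[98,18],{"jfb":75,"pwd":89},[67,69,40,44]]}
After op 2 (remove /cdv/0/xez): {"cdv":[{"i":16,"ts":73},[61,16,84,80,9],[26,46,80,80,73],{"cq":18,"tkl":17},[58,86,30,60,24]],"y":[[98,18],{"jfb":75,"pwd":89},[67,69,40,44]]}
After op 3 (remove /cdv/0/i): {"cdv":[{"ts":73},[61,16,84,80,9],[26,46,80,80,73],{"cq":18,"tkl":17},[58,86,30,60,24]],"y":[[98,18],{"jfb":75,"pwd":89},[67,69,40,44]]}
After op 4 (replace /cdv/4/2 14): {"cdv":[{"ts":73},[61,16,84,80,9],[26,46,80,80,73],{"cq":18,"tkl":17},[58,86,14,60,24]],"y":[[98,18],{"jfb":75,"pwd":89},[67,69,40,44]]}
After op 5 (add /y/0/0 38): {"cdv":[{"ts":73},[61,16,84,80,9],[26,46,80,80,73],{"cq":18,"tkl":17},[58,86,14,60,24]],"y":[[38,98,18],{"jfb":75,"pwd":89},[67,69,40,44]]}
After op 6 (replace /cdv/2/2 15): {"cdv":[{"ts":73},[61,16,84,80,9],[26,46,15,80,73],{"cq":18,"tkl":17},[58,86,14,60,24]],"y":[[38,98,18],{"jfb":75,"pwd":89},[67,69,40,44]]}
After op 7 (replace /y/0/1 49): {"cdv":[{"ts":73},[61,16,84,80,9],[26,46,15,80,73],{"cq":18,"tkl":17},[58,86,14,60,24]],"y":[[38,49,18],{"jfb":75,"pwd":89},[67,69,40,44]]}
After op 8 (replace /cdv/2 17): {"cdv":[{"ts":73},[61,16,84,80,9],17,{"cq":18,"tkl":17},[58,86,14,60,24]],"y":[[38,49,18],{"jfb":75,"pwd":89},[67,69,40,44]]}
After op 9 (add /cdv/1/1 84): {"cdv":[{"ts":73},[61,84,16,84,80,9],17,{"cq":18,"tkl":17},[58,86,14,60,24]],"y":[[38,49,18],{"jfb":75,"pwd":89},[67,69,40,44]]}
After op 10 (add /cdv/0/xt 37): {"cdv":[{"ts":73,"xt":37},[61,84,16,84,80,9],17,{"cq":18,"tkl":17},[58,86,14,60,24]],"y":[[38,49,18],{"jfb":75,"pwd":89},[67,69,40,44]]}
After op 11 (add /cdv/1/4 93): {"cdv":[{"ts":73,"xt":37},[61,84,16,84,93,80,9],17,{"cq":18,"tkl":17},[58,86,14,60,24]],"y":[[38,49,18],{"jfb":75,"pwd":89},[67,69,40,44]]}
After op 12 (add /y 59): {"cdv":[{"ts":73,"xt":37},[61,84,16,84,93,80,9],17,{"cq":18,"tkl":17},[58,86,14,60,24]],"y":59}
After op 13 (add /cdv/1/0 94): {"cdv":[{"ts":73,"xt":37},[94,61,84,16,84,93,80,9],17,{"cq":18,"tkl":17},[58,86,14,60,24]],"y":59}
After op 14 (remove /cdv/3/tkl): {"cdv":[{"ts":73,"xt":37},[94,61,84,16,84,93,80,9],17,{"cq":18},[58,86,14,60,24]],"y":59}
After op 15 (replace /cdv/1 86): {"cdv":[{"ts":73,"xt":37},86,17,{"cq":18},[58,86,14,60,24]],"y":59}
After op 16 (add /cdv/4/0 84): {"cdv":[{"ts":73,"xt":37},86,17,{"cq":18},[84,58,86,14,60,24]],"y":59}
Value at /cdv/4/2: 86

Answer: 86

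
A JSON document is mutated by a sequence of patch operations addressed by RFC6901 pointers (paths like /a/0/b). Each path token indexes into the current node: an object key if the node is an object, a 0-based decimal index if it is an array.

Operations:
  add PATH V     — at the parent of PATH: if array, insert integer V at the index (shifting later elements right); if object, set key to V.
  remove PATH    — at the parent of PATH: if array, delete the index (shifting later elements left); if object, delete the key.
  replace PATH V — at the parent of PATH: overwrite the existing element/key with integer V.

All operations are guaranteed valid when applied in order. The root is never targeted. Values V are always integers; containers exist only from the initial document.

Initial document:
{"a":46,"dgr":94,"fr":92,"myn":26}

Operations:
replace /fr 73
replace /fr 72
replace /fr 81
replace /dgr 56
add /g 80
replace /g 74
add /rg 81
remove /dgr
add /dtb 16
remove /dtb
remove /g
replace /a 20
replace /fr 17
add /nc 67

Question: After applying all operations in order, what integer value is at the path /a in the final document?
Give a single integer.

Answer: 20

Derivation:
After op 1 (replace /fr 73): {"a":46,"dgr":94,"fr":73,"myn":26}
After op 2 (replace /fr 72): {"a":46,"dgr":94,"fr":72,"myn":26}
After op 3 (replace /fr 81): {"a":46,"dgr":94,"fr":81,"myn":26}
After op 4 (replace /dgr 56): {"a":46,"dgr":56,"fr":81,"myn":26}
After op 5 (add /g 80): {"a":46,"dgr":56,"fr":81,"g":80,"myn":26}
After op 6 (replace /g 74): {"a":46,"dgr":56,"fr":81,"g":74,"myn":26}
After op 7 (add /rg 81): {"a":46,"dgr":56,"fr":81,"g":74,"myn":26,"rg":81}
After op 8 (remove /dgr): {"a":46,"fr":81,"g":74,"myn":26,"rg":81}
After op 9 (add /dtb 16): {"a":46,"dtb":16,"fr":81,"g":74,"myn":26,"rg":81}
After op 10 (remove /dtb): {"a":46,"fr":81,"g":74,"myn":26,"rg":81}
After op 11 (remove /g): {"a":46,"fr":81,"myn":26,"rg":81}
After op 12 (replace /a 20): {"a":20,"fr":81,"myn":26,"rg":81}
After op 13 (replace /fr 17): {"a":20,"fr":17,"myn":26,"rg":81}
After op 14 (add /nc 67): {"a":20,"fr":17,"myn":26,"nc":67,"rg":81}
Value at /a: 20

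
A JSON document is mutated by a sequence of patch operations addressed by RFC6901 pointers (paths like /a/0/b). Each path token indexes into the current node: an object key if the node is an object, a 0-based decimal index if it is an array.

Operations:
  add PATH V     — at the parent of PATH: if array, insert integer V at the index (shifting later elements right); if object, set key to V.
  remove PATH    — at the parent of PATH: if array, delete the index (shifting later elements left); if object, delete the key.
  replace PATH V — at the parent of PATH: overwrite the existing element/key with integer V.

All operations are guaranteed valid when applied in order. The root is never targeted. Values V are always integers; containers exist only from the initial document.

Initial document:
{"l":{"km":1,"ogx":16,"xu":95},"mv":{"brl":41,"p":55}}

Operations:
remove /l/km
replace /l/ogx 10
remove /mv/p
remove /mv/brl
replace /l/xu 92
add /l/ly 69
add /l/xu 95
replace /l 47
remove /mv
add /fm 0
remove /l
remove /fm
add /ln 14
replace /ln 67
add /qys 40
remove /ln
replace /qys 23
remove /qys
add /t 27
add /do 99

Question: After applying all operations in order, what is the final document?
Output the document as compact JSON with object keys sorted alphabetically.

After op 1 (remove /l/km): {"l":{"ogx":16,"xu":95},"mv":{"brl":41,"p":55}}
After op 2 (replace /l/ogx 10): {"l":{"ogx":10,"xu":95},"mv":{"brl":41,"p":55}}
After op 3 (remove /mv/p): {"l":{"ogx":10,"xu":95},"mv":{"brl":41}}
After op 4 (remove /mv/brl): {"l":{"ogx":10,"xu":95},"mv":{}}
After op 5 (replace /l/xu 92): {"l":{"ogx":10,"xu":92},"mv":{}}
After op 6 (add /l/ly 69): {"l":{"ly":69,"ogx":10,"xu":92},"mv":{}}
After op 7 (add /l/xu 95): {"l":{"ly":69,"ogx":10,"xu":95},"mv":{}}
After op 8 (replace /l 47): {"l":47,"mv":{}}
After op 9 (remove /mv): {"l":47}
After op 10 (add /fm 0): {"fm":0,"l":47}
After op 11 (remove /l): {"fm":0}
After op 12 (remove /fm): {}
After op 13 (add /ln 14): {"ln":14}
After op 14 (replace /ln 67): {"ln":67}
After op 15 (add /qys 40): {"ln":67,"qys":40}
After op 16 (remove /ln): {"qys":40}
After op 17 (replace /qys 23): {"qys":23}
After op 18 (remove /qys): {}
After op 19 (add /t 27): {"t":27}
After op 20 (add /do 99): {"do":99,"t":27}

Answer: {"do":99,"t":27}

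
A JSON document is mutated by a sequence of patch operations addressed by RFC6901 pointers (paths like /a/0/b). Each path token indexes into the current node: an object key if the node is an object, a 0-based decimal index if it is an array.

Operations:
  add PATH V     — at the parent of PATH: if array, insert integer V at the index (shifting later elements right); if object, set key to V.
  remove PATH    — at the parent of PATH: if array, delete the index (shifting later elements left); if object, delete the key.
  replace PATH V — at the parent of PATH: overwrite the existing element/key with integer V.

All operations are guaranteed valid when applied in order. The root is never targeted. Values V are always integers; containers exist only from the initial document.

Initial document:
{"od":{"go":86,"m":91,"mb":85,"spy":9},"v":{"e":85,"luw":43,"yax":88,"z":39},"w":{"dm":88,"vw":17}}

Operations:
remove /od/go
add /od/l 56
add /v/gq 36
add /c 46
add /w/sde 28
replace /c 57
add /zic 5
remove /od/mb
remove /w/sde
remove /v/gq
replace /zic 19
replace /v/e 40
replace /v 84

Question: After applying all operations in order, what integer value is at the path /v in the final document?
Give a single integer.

After op 1 (remove /od/go): {"od":{"m":91,"mb":85,"spy":9},"v":{"e":85,"luw":43,"yax":88,"z":39},"w":{"dm":88,"vw":17}}
After op 2 (add /od/l 56): {"od":{"l":56,"m":91,"mb":85,"spy":9},"v":{"e":85,"luw":43,"yax":88,"z":39},"w":{"dm":88,"vw":17}}
After op 3 (add /v/gq 36): {"od":{"l":56,"m":91,"mb":85,"spy":9},"v":{"e":85,"gq":36,"luw":43,"yax":88,"z":39},"w":{"dm":88,"vw":17}}
After op 4 (add /c 46): {"c":46,"od":{"l":56,"m":91,"mb":85,"spy":9},"v":{"e":85,"gq":36,"luw":43,"yax":88,"z":39},"w":{"dm":88,"vw":17}}
After op 5 (add /w/sde 28): {"c":46,"od":{"l":56,"m":91,"mb":85,"spy":9},"v":{"e":85,"gq":36,"luw":43,"yax":88,"z":39},"w":{"dm":88,"sde":28,"vw":17}}
After op 6 (replace /c 57): {"c":57,"od":{"l":56,"m":91,"mb":85,"spy":9},"v":{"e":85,"gq":36,"luw":43,"yax":88,"z":39},"w":{"dm":88,"sde":28,"vw":17}}
After op 7 (add /zic 5): {"c":57,"od":{"l":56,"m":91,"mb":85,"spy":9},"v":{"e":85,"gq":36,"luw":43,"yax":88,"z":39},"w":{"dm":88,"sde":28,"vw":17},"zic":5}
After op 8 (remove /od/mb): {"c":57,"od":{"l":56,"m":91,"spy":9},"v":{"e":85,"gq":36,"luw":43,"yax":88,"z":39},"w":{"dm":88,"sde":28,"vw":17},"zic":5}
After op 9 (remove /w/sde): {"c":57,"od":{"l":56,"m":91,"spy":9},"v":{"e":85,"gq":36,"luw":43,"yax":88,"z":39},"w":{"dm":88,"vw":17},"zic":5}
After op 10 (remove /v/gq): {"c":57,"od":{"l":56,"m":91,"spy":9},"v":{"e":85,"luw":43,"yax":88,"z":39},"w":{"dm":88,"vw":17},"zic":5}
After op 11 (replace /zic 19): {"c":57,"od":{"l":56,"m":91,"spy":9},"v":{"e":85,"luw":43,"yax":88,"z":39},"w":{"dm":88,"vw":17},"zic":19}
After op 12 (replace /v/e 40): {"c":57,"od":{"l":56,"m":91,"spy":9},"v":{"e":40,"luw":43,"yax":88,"z":39},"w":{"dm":88,"vw":17},"zic":19}
After op 13 (replace /v 84): {"c":57,"od":{"l":56,"m":91,"spy":9},"v":84,"w":{"dm":88,"vw":17},"zic":19}
Value at /v: 84

Answer: 84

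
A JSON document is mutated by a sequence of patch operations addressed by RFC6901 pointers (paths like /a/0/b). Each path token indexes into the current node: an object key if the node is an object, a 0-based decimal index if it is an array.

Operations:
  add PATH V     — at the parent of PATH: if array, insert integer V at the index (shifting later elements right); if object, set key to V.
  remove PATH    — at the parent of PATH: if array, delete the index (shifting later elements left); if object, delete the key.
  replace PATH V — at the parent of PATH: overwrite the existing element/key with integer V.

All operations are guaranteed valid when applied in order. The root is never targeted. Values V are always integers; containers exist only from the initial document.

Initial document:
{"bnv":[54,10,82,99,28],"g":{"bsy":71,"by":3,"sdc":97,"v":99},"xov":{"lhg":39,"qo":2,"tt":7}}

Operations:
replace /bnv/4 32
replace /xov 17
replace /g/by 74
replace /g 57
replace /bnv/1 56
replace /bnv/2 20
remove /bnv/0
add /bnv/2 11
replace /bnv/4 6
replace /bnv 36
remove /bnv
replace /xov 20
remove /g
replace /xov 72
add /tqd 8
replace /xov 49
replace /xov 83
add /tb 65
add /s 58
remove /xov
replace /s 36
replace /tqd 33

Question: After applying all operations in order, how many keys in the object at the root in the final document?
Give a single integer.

After op 1 (replace /bnv/4 32): {"bnv":[54,10,82,99,32],"g":{"bsy":71,"by":3,"sdc":97,"v":99},"xov":{"lhg":39,"qo":2,"tt":7}}
After op 2 (replace /xov 17): {"bnv":[54,10,82,99,32],"g":{"bsy":71,"by":3,"sdc":97,"v":99},"xov":17}
After op 3 (replace /g/by 74): {"bnv":[54,10,82,99,32],"g":{"bsy":71,"by":74,"sdc":97,"v":99},"xov":17}
After op 4 (replace /g 57): {"bnv":[54,10,82,99,32],"g":57,"xov":17}
After op 5 (replace /bnv/1 56): {"bnv":[54,56,82,99,32],"g":57,"xov":17}
After op 6 (replace /bnv/2 20): {"bnv":[54,56,20,99,32],"g":57,"xov":17}
After op 7 (remove /bnv/0): {"bnv":[56,20,99,32],"g":57,"xov":17}
After op 8 (add /bnv/2 11): {"bnv":[56,20,11,99,32],"g":57,"xov":17}
After op 9 (replace /bnv/4 6): {"bnv":[56,20,11,99,6],"g":57,"xov":17}
After op 10 (replace /bnv 36): {"bnv":36,"g":57,"xov":17}
After op 11 (remove /bnv): {"g":57,"xov":17}
After op 12 (replace /xov 20): {"g":57,"xov":20}
After op 13 (remove /g): {"xov":20}
After op 14 (replace /xov 72): {"xov":72}
After op 15 (add /tqd 8): {"tqd":8,"xov":72}
After op 16 (replace /xov 49): {"tqd":8,"xov":49}
After op 17 (replace /xov 83): {"tqd":8,"xov":83}
After op 18 (add /tb 65): {"tb":65,"tqd":8,"xov":83}
After op 19 (add /s 58): {"s":58,"tb":65,"tqd":8,"xov":83}
After op 20 (remove /xov): {"s":58,"tb":65,"tqd":8}
After op 21 (replace /s 36): {"s":36,"tb":65,"tqd":8}
After op 22 (replace /tqd 33): {"s":36,"tb":65,"tqd":33}
Size at the root: 3

Answer: 3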